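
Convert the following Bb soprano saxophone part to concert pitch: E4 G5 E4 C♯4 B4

Written C4 on the Bb soprano saxophone sounds as Bb3, a major second lower; apply that shift to every note.
E4 to D4
G5 to F5
E4 to D4
C#4 to B3
B4 to A4

D4 F5 D4 B3 A4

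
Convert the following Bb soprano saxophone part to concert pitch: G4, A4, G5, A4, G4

The Bb soprano saxophone sounds a major second below written, so transpose each written note down a major second.
G4 -> F4
A4 -> G4
G5 -> F5
A4 -> G4
G4 -> F4

F4 G4 F5 G4 F4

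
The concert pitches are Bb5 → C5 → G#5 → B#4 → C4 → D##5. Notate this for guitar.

Written C4 sounds as C3 on the guitar, so concert pitches are written a perfect octave up.
Bb5 gives Bb6
C5 gives C6
G#5 gives G#6
B#4 gives B#5
C4 gives C5
D##5 gives D##6

Bb6 C6 G#6 B#5 C5 D##6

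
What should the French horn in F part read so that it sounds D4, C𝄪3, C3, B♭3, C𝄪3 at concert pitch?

A4 G##3 G3 F4 G##3

Written C4 sounds as F3 on the French horn in F, so concert pitches are written a perfect fifth up.
D4 gives A4
C##3 gives G##3
C3 gives G3
Bb3 gives F4
C##3 gives G##3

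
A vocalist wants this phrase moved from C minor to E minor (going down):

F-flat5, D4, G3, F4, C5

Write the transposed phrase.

From C down to E is a minor sixth; apply that to each pitch.
Fb5 to Ab4
D4 to F#3
G3 to B2
F4 to A3
C5 to E4

Ab4 F#3 B2 A3 E4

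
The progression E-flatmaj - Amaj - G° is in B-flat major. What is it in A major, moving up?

B-flat major up to A major is a major seventh; each chord root moves by that interval while the quality stays the same.
E-flatmaj: root E-flat up a major seventh → D, giving Dmaj.
Amaj: root A up a major seventh → G#, giving G#maj.
G°: root G up a major seventh → F#, giving F#°.

Dmaj G#maj F#°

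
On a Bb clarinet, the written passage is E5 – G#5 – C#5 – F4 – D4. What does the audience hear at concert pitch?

Written C4 on the Bb clarinet sounds as Bb3, a major second lower; apply that shift to every note.
E5 -> D5
G#5 -> F#5
C#5 -> B4
F4 -> Eb4
D4 -> C4

D5 F#5 B4 Eb4 C4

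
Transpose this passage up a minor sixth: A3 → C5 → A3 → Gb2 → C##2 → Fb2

F4 Ab5 F4 Ebb3 A#2 Dbb3

A3 -> F4
C5 -> Ab5
A3 -> F4
Gb2 -> Ebb3
C##2 -> A#2
Fb2 -> Dbb3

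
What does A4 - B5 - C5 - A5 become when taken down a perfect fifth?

A4: a fifth down reaches D, and 7 semitones makes it D4.
B5: a fifth down reaches E, and 7 semitones makes it E5.
C5 down a perfect fifth is F4.
A perfect fifth down from A5 gives D5.

D4 E5 F4 D5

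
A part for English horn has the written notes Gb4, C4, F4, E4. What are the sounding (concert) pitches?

Cb4 F3 Bb3 A3

The English horn sounds a perfect fifth below written, so transpose each written note down a perfect fifth.
Gb4 -> Cb4
C4 -> F3
F4 -> Bb3
E4 -> A3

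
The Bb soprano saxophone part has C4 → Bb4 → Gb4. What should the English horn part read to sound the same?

F4 Eb5 Cb5

First find concert pitch: the Bb soprano saxophone sounds a major second below written, so C4 Bb4 Gb4 sounds Bb3 Ab4 Fb4.
Then write for English horn: it sounds a perfect fifth below written, so the part must be a perfect fifth above concert.
Bb3 → F4
Ab4 → Eb5
Fb4 → Cb5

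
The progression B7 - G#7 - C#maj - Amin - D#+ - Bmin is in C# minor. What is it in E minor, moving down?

D7 B7 Emaj Cmin F#+ Dmin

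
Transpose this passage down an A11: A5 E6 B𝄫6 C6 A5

A5 to Eb4
E6 to Bb4
Bbb6 to Fbb5
C6 to Gb4
A5 to Eb4

Eb4 Bb4 Fbb5 Gb4 Eb4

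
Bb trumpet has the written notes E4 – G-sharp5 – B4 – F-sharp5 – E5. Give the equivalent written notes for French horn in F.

A4 C#6 E5 B5 A5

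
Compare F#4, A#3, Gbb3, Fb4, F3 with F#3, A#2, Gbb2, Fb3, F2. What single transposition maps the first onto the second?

down a perfect octave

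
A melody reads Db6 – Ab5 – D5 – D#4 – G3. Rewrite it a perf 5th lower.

Db6 -> Gb5
Ab5 -> Db5
D5 -> G4
D#4 -> G#3
G3 -> C3

Gb5 Db5 G4 G#3 C3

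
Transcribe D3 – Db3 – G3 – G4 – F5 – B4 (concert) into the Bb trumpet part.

E3 Eb3 A3 A4 G5 C#5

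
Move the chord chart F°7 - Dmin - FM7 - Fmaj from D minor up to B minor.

D minor up to B minor is a major sixth; each chord root moves by that interval while the quality stays the same.
F°7: root F up a major sixth → D, giving D°7.
Dmin: root D up a major sixth → B, giving Bmin.
FM7: root F up a major sixth → D, giving DM7.
Fmaj: root F up a major sixth → D, giving Dmaj.

D°7 Bmin DM7 Dmaj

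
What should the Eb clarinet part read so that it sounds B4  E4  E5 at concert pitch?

G#4 C#4 C#5

Written C4 sounds as Eb4 on the Eb clarinet, so concert pitches are written a minor third down.
B4 -> G#4
E4 -> C#4
E5 -> C#5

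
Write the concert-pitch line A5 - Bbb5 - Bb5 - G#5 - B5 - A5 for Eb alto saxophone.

The Eb alto saxophone sounds a major sixth below written, so the written part must be a major sixth above concert — transpose each note up.
A5 -> F#6
Bbb5 -> Gb6
Bb5 -> G6
G#5 -> E#6
B5 -> G#6
A5 -> F#6

F#6 Gb6 G6 E#6 G#6 F#6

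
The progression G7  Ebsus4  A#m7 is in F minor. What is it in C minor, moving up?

D7 Bbsus4 E#m7

F minor up to C minor is a perfect fifth; each chord root moves by that interval while the quality stays the same.
G7: root G up a perfect fifth → D, giving D7.
Ebsus4: root Eb up a perfect fifth → Bb, giving Bbsus4.
A#m7: root A# up a perfect fifth → E#, giving E#m7.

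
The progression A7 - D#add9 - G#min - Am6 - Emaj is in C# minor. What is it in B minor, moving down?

G7 C#add9 F#min Gm6 Dmaj

C# minor down to B minor is a major second; each chord root moves by that interval while the quality stays the same.
A7: root A down a major second → G, giving G7.
D#add9: root D# down a major second → C#, giving C#add9.
G#min: root G# down a major second → F#, giving F#min.
Am6: root A down a major second → G, giving Gm6.
Emaj: root E down a major second → D, giving Dmaj.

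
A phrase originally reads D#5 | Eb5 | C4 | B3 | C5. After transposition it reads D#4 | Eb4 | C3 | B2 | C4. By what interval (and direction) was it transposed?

down a perfect octave

From D#5 to D#4 is 8 letter names — an octave of some quality.
D#4 to D#5 is 12 semitones, which makes it a perfect octave; the second version is lower, so the direction is down.
Checking another pair — C5 → C4 — gives the same interval.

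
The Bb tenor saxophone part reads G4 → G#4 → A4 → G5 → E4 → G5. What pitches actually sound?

F3 F#3 G3 F4 D3 F4

Written C4 on the Bb tenor saxophone sounds as Bb2, a major ninth lower; apply that shift to every note.
G4 becomes F3
G#4 becomes F#3
A4 becomes G3
G5 becomes F4
E4 becomes D3
G5 becomes F4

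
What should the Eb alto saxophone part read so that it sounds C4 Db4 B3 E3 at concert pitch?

A4 Bb4 G#4 C#4

Written C4 sounds as Eb3 on the Eb alto saxophone, so concert pitches are written a major sixth up.
C4 to A4
Db4 to Bb4
B3 to G#4
E3 to C#4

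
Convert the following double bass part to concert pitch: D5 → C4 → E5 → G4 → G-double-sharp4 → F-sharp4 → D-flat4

D4 C3 E4 G3 G##3 F#3 Db3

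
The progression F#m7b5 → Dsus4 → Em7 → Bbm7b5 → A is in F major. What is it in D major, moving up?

F major up to D major is a major sixth; each chord root moves by that interval while the quality stays the same.
F#m7b5: root F# up a major sixth → D#, giving D#m7b5.
Dsus4: root D up a major sixth → B, giving Bsus4.
Em7: root E up a major sixth → C#, giving C#m7.
Bbm7b5: root Bb up a major sixth → G, giving Gm7b5.
A: root A up a major sixth → F#, giving F#.

D#m7b5 Bsus4 C#m7 Gm7b5 F#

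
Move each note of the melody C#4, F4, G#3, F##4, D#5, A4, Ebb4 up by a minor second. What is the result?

C#4 gives D4
F4 gives Gb4
G#3 gives A3
F##4 gives G#4
D#5 gives E5
A4 gives Bb4
Ebb4 gives Fbb4

D4 Gb4 A3 G#4 E5 Bb4 Fbb4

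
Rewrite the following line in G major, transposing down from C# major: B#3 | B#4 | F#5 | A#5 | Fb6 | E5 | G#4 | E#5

From C# down to G is an augmented fourth; apply that to each pitch.
B#3 becomes F#3
B#4 becomes F#4
F#5 becomes C5
A#5 becomes E5
Fb6 becomes Cbb6
E5 becomes Bb4
G#4 becomes D4
E#5 becomes B4

F#3 F#4 C5 E5 Cbb6 Bb4 D4 B4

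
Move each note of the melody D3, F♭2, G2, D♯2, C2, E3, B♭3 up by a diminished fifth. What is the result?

D3: a fifth up reaches A, and 6 semitones makes it Ab3.
Fb2: a fifth up reaches C, and 6 semitones makes it Cbb3.
A diminished fifth up from G2 gives Db3.
D#2 up a diminished fifth is A2.
A diminished fifth up from C2 gives Gb2.
E3: a fifth up reaches B, and 6 semitones makes it Bb3.
Bb3: a fifth up reaches F, and 6 semitones makes it Fb4.

Ab3 Cbb3 Db3 A2 Gb2 Bb3 Fb4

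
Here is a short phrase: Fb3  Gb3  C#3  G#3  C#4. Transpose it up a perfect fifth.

Cb4 Db4 G#3 D#4 G#4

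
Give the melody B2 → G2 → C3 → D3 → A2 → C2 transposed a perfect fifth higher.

F#3 D3 G3 A3 E3 G2

A perfect fifth up from B2 gives F#3.
G2 up a perfect fifth is D3.
C3: a fifth up reaches G, and 7 semitones makes it G3.
A perfect fifth up from D3 gives A3.
A2 up a perfect fifth is E3.
C2 up a perfect fifth is G2.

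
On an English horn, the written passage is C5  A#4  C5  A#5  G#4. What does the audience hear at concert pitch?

The English horn sounds a perfect fifth below written, so transpose each written note down a perfect fifth.
C5 → F4
A#4 → D#4
C5 → F4
A#5 → D#5
G#4 → C#4

F4 D#4 F4 D#5 C#4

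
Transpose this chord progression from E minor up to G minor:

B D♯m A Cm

D F#m C Ebm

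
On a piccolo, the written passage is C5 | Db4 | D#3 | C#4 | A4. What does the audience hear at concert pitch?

The piccolo sounds a perfect octave above written, so transpose each written note up a perfect octave.
C5 to C6
Db4 to Db5
D#3 to D#4
C#4 to C#5
A4 to A5

C6 Db5 D#4 C#5 A5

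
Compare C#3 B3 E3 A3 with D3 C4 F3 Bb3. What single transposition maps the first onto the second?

up a minor second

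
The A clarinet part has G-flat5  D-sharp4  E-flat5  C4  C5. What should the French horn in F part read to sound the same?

Bb5 F##4 G5 E4 E5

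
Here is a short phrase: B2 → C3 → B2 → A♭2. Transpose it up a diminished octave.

Bb3 Cb4 Bb3 Abb3

A diminished octave up from B2 gives Bb3.
C3 up a diminished octave is Cb4.
B2 up a diminished octave is Bb3.
Ab2 up a diminished octave is Abb3.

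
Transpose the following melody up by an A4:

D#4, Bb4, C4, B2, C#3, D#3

G##4 E5 F#4 E#3 F##3 G##3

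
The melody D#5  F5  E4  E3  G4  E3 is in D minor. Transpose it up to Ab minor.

D minor to Ab minor up is a diminished fifth, so every note moves up by that interval.
D#5 to A5
F5 to Cb6
E4 to Bb4
E3 to Bb3
G4 to Db5
E3 to Bb3

A5 Cb6 Bb4 Bb3 Db5 Bb3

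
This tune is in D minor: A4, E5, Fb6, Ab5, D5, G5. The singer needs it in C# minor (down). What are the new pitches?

From D down to C# is a minor second; apply that to each pitch.
A4 to G#4
E5 to D#5
Fb6 to Eb6
Ab5 to G5
D5 to C#5
G5 to F#5

G#4 D#5 Eb6 G5 C#5 F#5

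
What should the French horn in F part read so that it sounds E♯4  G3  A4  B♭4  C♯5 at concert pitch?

Written C4 sounds as F3 on the French horn in F, so concert pitches are written a perfect fifth up.
E#4 to B#4
G3 to D4
A4 to E5
Bb4 to F5
C#5 to G#5

B#4 D4 E5 F5 G#5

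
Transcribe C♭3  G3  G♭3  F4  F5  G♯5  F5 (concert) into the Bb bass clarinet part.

Db4 A4 Ab4 G5 G6 A#6 G6

The Bb bass clarinet sounds a major ninth below written, so the written part must be a major ninth above concert — transpose each note up.
Cb3 gives Db4
G3 gives A4
Gb3 gives Ab4
F4 gives G5
F5 gives G6
G#5 gives A#6
F5 gives G6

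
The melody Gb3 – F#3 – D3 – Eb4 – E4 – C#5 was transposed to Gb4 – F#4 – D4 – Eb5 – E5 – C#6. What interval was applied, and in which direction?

up a perfect octave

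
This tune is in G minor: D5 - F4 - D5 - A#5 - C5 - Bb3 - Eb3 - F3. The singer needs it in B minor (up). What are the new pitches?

G minor to B minor up is a major third, so every note moves up by that interval.
D5 -> F#5
F4 -> A4
D5 -> F#5
A#5 -> C##6
C5 -> E5
Bb3 -> D4
Eb3 -> G3
F3 -> A3

F#5 A4 F#5 C##6 E5 D4 G3 A3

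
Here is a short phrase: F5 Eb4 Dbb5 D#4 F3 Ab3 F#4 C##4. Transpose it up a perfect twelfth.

C7 Bb5 Abb6 A#5 C5 Eb5 C#6 G##5

F5 becomes C7
Eb4 becomes Bb5
Dbb5 becomes Abb6
D#4 becomes A#5
F3 becomes C5
Ab3 becomes Eb5
F#4 becomes C#6
C##4 becomes G##5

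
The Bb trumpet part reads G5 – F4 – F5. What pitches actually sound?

F5 Eb4 Eb5

The Bb trumpet sounds a major second below written, so transpose each written note down a major second.
G5 becomes F5
F4 becomes Eb4
F5 becomes Eb5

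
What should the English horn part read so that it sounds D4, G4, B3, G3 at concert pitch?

The English horn sounds a perfect fifth below written, so the written part must be a perfect fifth above concert — transpose each note up.
D4 gives A4
G4 gives D5
B3 gives F#4
G3 gives D4

A4 D5 F#4 D4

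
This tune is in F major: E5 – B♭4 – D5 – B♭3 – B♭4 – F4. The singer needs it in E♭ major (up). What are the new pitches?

D6 Ab5 C6 Ab4 Ab5 Eb5

F major to E♭ major up is a minor seventh, so every note moves up by that interval.
E5 -> D6
Bb4 -> Ab5
D5 -> C6
Bb3 -> Ab4
Bb4 -> Ab5
F4 -> Eb5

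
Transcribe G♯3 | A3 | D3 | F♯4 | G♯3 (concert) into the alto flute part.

Written C4 sounds as G3 on the alto flute, so concert pitches are written a perfect fourth up.
G#3 to C#4
A3 to D4
D3 to G3
F#4 to B4
G#3 to C#4

C#4 D4 G3 B4 C#4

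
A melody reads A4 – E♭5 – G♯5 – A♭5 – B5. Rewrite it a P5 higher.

E5 Bb5 D#6 Eb6 F#6

A perfect fifth up from A4 gives E5.
A perfect fifth up from Eb5 gives Bb5.
A perfect fifth up from G#5 gives D#6.
Ab5: a fifth up reaches E, and 7 semitones makes it Eb6.
A perfect fifth up from B5 gives F#6.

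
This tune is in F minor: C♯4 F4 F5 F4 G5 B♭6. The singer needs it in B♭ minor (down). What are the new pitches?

F#3 Bb3 Bb4 Bb3 C5 Eb6

F minor to B♭ minor down is a perfect fifth, so every note moves down by that interval.
C#4 → F#3
F4 → Bb3
F5 → Bb4
F4 → Bb3
G5 → C5
Bb6 → Eb6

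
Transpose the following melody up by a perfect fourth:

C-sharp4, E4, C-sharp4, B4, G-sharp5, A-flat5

F#4 A4 F#4 E5 C#6 Db6

C#4 becomes F#4
E4 becomes A4
C#4 becomes F#4
B4 becomes E5
G#5 becomes C#6
Ab5 becomes Db6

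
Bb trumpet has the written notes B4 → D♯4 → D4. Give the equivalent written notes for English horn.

E5 G#4 G4

First find concert pitch: the Bb trumpet sounds a major second below written, so B4 D♯4 D4 sounds A4 C#4 C4.
Then write for English horn: it sounds a perfect fifth below written, so the part must be a perfect fifth above concert.
A4 → E5
C#4 → G#4
C4 → G4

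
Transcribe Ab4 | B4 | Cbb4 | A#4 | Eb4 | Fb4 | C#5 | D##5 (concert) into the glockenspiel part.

Written C4 sounds as C6 on the glockenspiel, so concert pitches are written a perfect fifteenth down.
Ab4 → Ab2
B4 → B2
Cbb4 → Cbb2
A#4 → A#2
Eb4 → Eb2
Fb4 → Fb2
C#5 → C#3
D##5 → D##3

Ab2 B2 Cbb2 A#2 Eb2 Fb2 C#3 D##3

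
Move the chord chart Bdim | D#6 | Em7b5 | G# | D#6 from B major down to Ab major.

B major down to Ab major is an augmented second; each chord root moves by that interval while the quality stays the same.
Bdim: root B down an augmented second → Ab, giving Abdim.
D#6: root D# down an augmented second → C, giving C6.
Em7b5: root E down an augmented second → Db, giving Dbm7b5.
G#: root G# down an augmented second → F, giving F.
D#6: root D# down an augmented second → C, giving C6.

Abdim C6 Dbm7b5 F C6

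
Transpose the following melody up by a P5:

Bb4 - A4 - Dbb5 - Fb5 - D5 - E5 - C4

Bb4: a fifth up reaches F, and 7 semitones makes it F5.
A perfect fifth up from A4 gives E5.
Dbb5: a fifth up reaches A, and 7 semitones makes it Abb5.
A perfect fifth up from Fb5 gives Cb6.
A perfect fifth up from D5 gives A5.
E5 up a perfect fifth is B5.
C4 up a perfect fifth is G4.

F5 E5 Abb5 Cb6 A5 B5 G4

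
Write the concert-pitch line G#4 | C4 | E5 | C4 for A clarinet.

The A clarinet sounds a minor third below written, so the written part must be a minor third above concert — transpose each note up.
G#4 to B4
C4 to Eb4
E5 to G5
C4 to Eb4

B4 Eb4 G5 Eb4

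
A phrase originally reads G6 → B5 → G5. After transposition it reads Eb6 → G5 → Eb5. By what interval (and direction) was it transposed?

Take the first pair: G6 → Eb6. G to E spans 3 letter names, so the interval is some kind of third.
Eb6 to G6 is 4 semitones, which makes it a major third; the second version is lower, so the direction is down.
Checking another pair — G5 → Eb5 — gives the same interval.

down a major third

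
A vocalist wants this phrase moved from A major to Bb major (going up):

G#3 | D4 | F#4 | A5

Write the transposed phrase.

A3 Eb4 G4 Bb5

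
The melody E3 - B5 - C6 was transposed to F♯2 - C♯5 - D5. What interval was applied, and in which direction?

down a minor seventh

From E3 to F#2 is 7 letter names — a seventh of some quality.
F#2 to E3 is 10 semitones, which makes it a minor seventh; the second version is lower, so the direction is down.
Checking another pair — C6 → D5 — gives the same interval.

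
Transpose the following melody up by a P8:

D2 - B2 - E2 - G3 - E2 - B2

D3 B3 E3 G4 E3 B3

D2 to D3
B2 to B3
E2 to E3
G3 to G4
E2 to E3
B2 to B3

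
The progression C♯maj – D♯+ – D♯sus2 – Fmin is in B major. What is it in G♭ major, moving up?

Abmaj Bb+ Bbsus2 Dbbmin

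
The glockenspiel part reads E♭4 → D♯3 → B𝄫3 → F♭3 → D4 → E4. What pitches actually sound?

The glockenspiel sounds a perfect fifteenth above written, so transpose each written note up a perfect fifteenth.
Eb4 -> Eb6
D#3 -> D#5
Bbb3 -> Bbb5
Fb3 -> Fb5
D4 -> D6
E4 -> E6

Eb6 D#5 Bbb5 Fb5 D6 E6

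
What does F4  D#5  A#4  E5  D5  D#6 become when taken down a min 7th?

A minor seventh down from F4 gives G3.
D#5: a seventh down reaches E, and 10 semitones makes it E#4.
A#4 down a minor seventh is B#3.
A minor seventh down from E5 gives F#4.
D5: a seventh down reaches E, and 10 semitones makes it E4.
D#6: a seventh down reaches E, and 10 semitones makes it E#5.

G3 E#4 B#3 F#4 E4 E#5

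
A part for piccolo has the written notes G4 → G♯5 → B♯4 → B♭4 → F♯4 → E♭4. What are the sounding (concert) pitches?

Written C4 on the piccolo sounds as C5, a perfect octave higher; apply that shift to every note.
G4 to G5
G#5 to G#6
B#4 to B#5
Bb4 to Bb5
F#4 to F#5
Eb4 to Eb5

G5 G#6 B#5 Bb5 F#5 Eb5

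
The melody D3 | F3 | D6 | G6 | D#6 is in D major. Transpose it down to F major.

D major to F major down is a major sixth, so every note moves down by that interval.
D3 becomes F2
F3 becomes Ab2
D6 becomes F5
G6 becomes Bb5
D#6 becomes F#5

F2 Ab2 F5 Bb5 F#5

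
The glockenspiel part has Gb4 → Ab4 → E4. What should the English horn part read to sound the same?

First find concert pitch: the glockenspiel sounds a perfect fifteenth above written, so Gb4 Ab4 E4 sounds Gb6 Ab6 E6.
Then write for English horn: it sounds a perfect fifth below written, so the part must be a perfect fifth above concert.
Gb6 → Db7
Ab6 → Eb7
E6 → B6

Db7 Eb7 B6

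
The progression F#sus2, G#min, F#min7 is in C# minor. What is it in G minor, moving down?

Csus2 Dmin Cmin7

C# minor down to G minor is an augmented fourth; each chord root moves by that interval while the quality stays the same.
F#sus2: root F# down an augmented fourth → C, giving Csus2.
G#min: root G# down an augmented fourth → D, giving Dmin.
F#min7: root F# down an augmented fourth → C, giving Cmin7.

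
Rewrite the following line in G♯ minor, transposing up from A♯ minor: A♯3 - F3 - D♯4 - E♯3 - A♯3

G#4 Eb4 C#5 D#4 G#4

From A♯ up to G♯ is a minor seventh; apply that to each pitch.
A#3 to G#4
F3 to Eb4
D#4 to C#5
E#3 to D#4
A#3 to G#4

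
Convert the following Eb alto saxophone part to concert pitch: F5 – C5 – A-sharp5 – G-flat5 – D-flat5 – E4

Ab4 Eb4 C#5 Bbb4 Fb4 G3

Written C4 on the Eb alto saxophone sounds as Eb3, a major sixth lower; apply that shift to every note.
F5 becomes Ab4
C5 becomes Eb4
A#5 becomes C#5
Gb5 becomes Bbb4
Db5 becomes Fb4
E4 becomes G3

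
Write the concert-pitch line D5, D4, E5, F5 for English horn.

Written C4 sounds as F3 on the English horn, so concert pitches are written a perfect fifth up.
D5 → A5
D4 → A4
E5 → B5
F5 → C6

A5 A4 B5 C6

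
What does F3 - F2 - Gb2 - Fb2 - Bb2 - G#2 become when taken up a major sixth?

D4 D3 Eb3 Db3 G3 E#3

F3 -> D4
F2 -> D3
Gb2 -> Eb3
Fb2 -> Db3
Bb2 -> G3
G#2 -> E#3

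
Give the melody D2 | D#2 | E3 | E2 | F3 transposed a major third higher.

F#2 F##2 G#3 G#2 A3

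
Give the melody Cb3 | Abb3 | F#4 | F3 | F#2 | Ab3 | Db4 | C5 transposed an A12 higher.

Cb3: a twelfth up reaches G, and 20 semitones makes it G4.
Abb3: a twelfth up reaches E, and 20 semitones makes it Eb5.
F#4: a twelfth up reaches C, and 20 semitones makes it C##6.
F3 up an augmented twelfth is C#5.
An augmented twelfth up from F#2 gives C##4.
An augmented twelfth up from Ab3 gives E5.
Db4 up an augmented twelfth is A5.
An augmented twelfth up from C5 gives G#6.

G4 Eb5 C##6 C#5 C##4 E5 A5 G#6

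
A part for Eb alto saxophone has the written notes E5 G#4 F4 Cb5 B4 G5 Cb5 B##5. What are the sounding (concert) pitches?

G4 B3 Ab3 Ebb4 D4 Bb4 Ebb4 D##5

Written C4 on the Eb alto saxophone sounds as Eb3, a major sixth lower; apply that shift to every note.
E5 becomes G4
G#4 becomes B3
F4 becomes Ab3
Cb5 becomes Ebb4
B4 becomes D4
G5 becomes Bb4
Cb5 becomes Ebb4
B##5 becomes D##5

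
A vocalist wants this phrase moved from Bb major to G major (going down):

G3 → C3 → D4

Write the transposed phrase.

E3 A2 B3

From Bb down to G is a minor third; apply that to each pitch.
G3 becomes E3
C3 becomes A2
D4 becomes B3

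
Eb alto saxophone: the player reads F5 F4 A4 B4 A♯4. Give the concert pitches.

Ab4 Ab3 C4 D4 C#4

Written C4 on the Eb alto saxophone sounds as Eb3, a major sixth lower; apply that shift to every note.
F5 gives Ab4
F4 gives Ab3
A4 gives C4
B4 gives D4
A#4 gives C#4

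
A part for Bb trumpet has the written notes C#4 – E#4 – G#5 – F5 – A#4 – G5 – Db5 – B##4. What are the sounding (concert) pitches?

B3 D#4 F#5 Eb5 G#4 F5 Cb5 A##4

The Bb trumpet sounds a major second below written, so transpose each written note down a major second.
C#4 to B3
E#4 to D#4
G#5 to F#5
F5 to Eb5
A#4 to G#4
G5 to F5
Db5 to Cb5
B##4 to A##4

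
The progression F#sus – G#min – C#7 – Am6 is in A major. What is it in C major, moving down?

Asus Bmin E7 Cm6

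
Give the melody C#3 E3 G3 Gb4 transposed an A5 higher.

C#3 becomes G##3
E3 becomes B#3
G3 becomes D#4
Gb4 becomes D5

G##3 B#3 D#4 D5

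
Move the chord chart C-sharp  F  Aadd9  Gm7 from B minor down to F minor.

G Cb Ebadd9 Dbm7

B minor down to F minor is an augmented fourth; each chord root moves by that interval while the quality stays the same.
C-sharp: root C-sharp down an augmented fourth → G, giving G.
F: root F down an augmented fourth → Cb, giving Cb.
Aadd9: root A down an augmented fourth → Eb, giving Ebadd9.
Gm7: root G down an augmented fourth → Db, giving Dbm7.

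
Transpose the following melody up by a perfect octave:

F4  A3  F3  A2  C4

F4 gives F5
A3 gives A4
F3 gives F4
A2 gives A3
C4 gives C5

F5 A4 F4 A3 C5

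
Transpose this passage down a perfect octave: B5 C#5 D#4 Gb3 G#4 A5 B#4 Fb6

B5 becomes B4
C#5 becomes C#4
D#4 becomes D#3
Gb3 becomes Gb2
G#4 becomes G#3
A5 becomes A4
B#4 becomes B#3
Fb6 becomes Fb5

B4 C#4 D#3 Gb2 G#3 A4 B#3 Fb5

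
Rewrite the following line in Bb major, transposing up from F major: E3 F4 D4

A3 Bb4 G4

F major to Bb major up is a perfect fourth, so every note moves up by that interval.
E3 -> A3
F4 -> Bb4
D4 -> G4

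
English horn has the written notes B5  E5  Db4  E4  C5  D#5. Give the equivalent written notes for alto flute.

A5 D5 Cb4 D4 Bb4 C#5

First find concert pitch: the English horn sounds a perfect fifth below written, so B5 E5 Db4 E4 C5 D#5 sounds E5 A4 Gb3 A3 F4 G#4.
Then write for alto flute: it sounds a perfect fourth below written, so the part must be a perfect fourth above concert.
E5 → A5
A4 → D5
Gb3 → Cb4
A3 → D4
F4 → Bb4
G#4 → C#5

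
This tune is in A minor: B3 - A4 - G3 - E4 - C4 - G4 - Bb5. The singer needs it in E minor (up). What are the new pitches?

F#4 E5 D4 B4 G4 D5 F6

From A up to E is a perfect fifth; apply that to each pitch.
B3 to F#4
A4 to E5
G3 to D4
E4 to B4
C4 to G4
G4 to D5
Bb5 to F6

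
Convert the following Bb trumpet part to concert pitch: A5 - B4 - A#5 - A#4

The Bb trumpet sounds a major second below written, so transpose each written note down a major second.
A5 → G5
B4 → A4
A#5 → G#5
A#4 → G#4

G5 A4 G#5 G#4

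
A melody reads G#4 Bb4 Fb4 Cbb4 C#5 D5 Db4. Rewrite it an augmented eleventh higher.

G#4 -> C##6
Bb4 -> E6
Fb4 -> Bb5
Cbb4 -> Fb5
C#5 -> F##6
D5 -> G#6
Db4 -> G5

C##6 E6 Bb5 Fb5 F##6 G#6 G5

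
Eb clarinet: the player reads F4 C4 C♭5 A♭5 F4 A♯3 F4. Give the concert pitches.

Ab4 Eb4 Ebb5 Cb6 Ab4 C#4 Ab4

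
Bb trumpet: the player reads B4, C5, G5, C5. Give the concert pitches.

A4 Bb4 F5 Bb4

The Bb trumpet sounds a major second below written, so transpose each written note down a major second.
B4 gives A4
C5 gives Bb4
G5 gives F5
C5 gives Bb4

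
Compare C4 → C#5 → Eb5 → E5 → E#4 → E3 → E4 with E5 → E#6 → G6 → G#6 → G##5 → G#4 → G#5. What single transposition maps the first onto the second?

From C4 to E5 is 10 letter names — a tenth of some quality.
C4 to E5 is 16 semitones, which makes it a major tenth; the second version is higher, so the direction is up.
Checking another pair — E4 → G#5 — gives the same interval.

up a major tenth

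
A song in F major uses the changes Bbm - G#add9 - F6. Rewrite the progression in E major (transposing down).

Am F##add9 E6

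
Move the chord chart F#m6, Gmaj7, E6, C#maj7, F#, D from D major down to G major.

D major down to G major is a perfect fifth; each chord root moves by that interval while the quality stays the same.
F#m6: root F# down a perfect fifth → B, giving Bm6.
Gmaj7: root G down a perfect fifth → C, giving Cmaj7.
E6: root E down a perfect fifth → A, giving A6.
C#maj7: root C# down a perfect fifth → F#, giving F#maj7.
F#: root F# down a perfect fifth → B, giving B.
D: root D down a perfect fifth → G, giving G.

Bm6 Cmaj7 A6 F#maj7 B G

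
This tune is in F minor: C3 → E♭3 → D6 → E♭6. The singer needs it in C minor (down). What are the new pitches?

G2 Bb2 A5 Bb5

From F down to C is a perfect fourth; apply that to each pitch.
C3 to G2
Eb3 to Bb2
D6 to A5
Eb6 to Bb5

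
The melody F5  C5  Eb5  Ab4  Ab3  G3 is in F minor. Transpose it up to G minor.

F minor to G minor up is a major second, so every note moves up by that interval.
F5 to G5
C5 to D5
Eb5 to F5
Ab4 to Bb4
Ab3 to Bb3
G3 to A3

G5 D5 F5 Bb4 Bb3 A3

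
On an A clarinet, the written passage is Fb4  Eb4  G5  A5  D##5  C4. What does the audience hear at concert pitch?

Db4 C4 E5 F#5 B##4 A3

The A clarinet sounds a minor third below written, so transpose each written note down a minor third.
Fb4 gives Db4
Eb4 gives C4
G5 gives E5
A5 gives F#5
D##5 gives B##4
C4 gives A3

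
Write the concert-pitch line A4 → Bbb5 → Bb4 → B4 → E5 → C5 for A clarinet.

The A clarinet sounds a minor third below written, so the written part must be a minor third above concert — transpose each note up.
A4 -> C5
Bbb5 -> Dbb6
Bb4 -> Db5
B4 -> D5
E5 -> G5
C5 -> Eb5

C5 Dbb6 Db5 D5 G5 Eb5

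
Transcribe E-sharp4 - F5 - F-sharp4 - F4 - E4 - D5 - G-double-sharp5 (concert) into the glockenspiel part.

E#2 F3 F#2 F2 E2 D3 G##3

The glockenspiel sounds a perfect fifteenth above written, so the written part must be a perfect fifteenth below concert — transpose each note down.
E#4 gives E#2
F5 gives F3
F#4 gives F#2
F4 gives F2
E4 gives E2
D5 gives D3
G##5 gives G##3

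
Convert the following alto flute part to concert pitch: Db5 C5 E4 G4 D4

The alto flute sounds a perfect fourth below written, so transpose each written note down a perfect fourth.
Db5 gives Ab4
C5 gives G4
E4 gives B3
G4 gives D4
D4 gives A3

Ab4 G4 B3 D4 A3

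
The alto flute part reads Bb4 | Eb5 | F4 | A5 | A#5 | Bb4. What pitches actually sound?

F4 Bb4 C4 E5 E#5 F4

The alto flute sounds a perfect fourth below written, so transpose each written note down a perfect fourth.
Bb4 to F4
Eb5 to Bb4
F4 to C4
A5 to E5
A#5 to E#5
Bb4 to F4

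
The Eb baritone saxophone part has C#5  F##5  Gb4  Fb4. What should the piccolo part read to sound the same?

First find concert pitch: the Eb baritone saxophone sounds a major thirteenth below written, so C#5 F##5 Gb4 Fb4 sounds E3 A#3 Bbb2 Abb2.
Then write for piccolo: it sounds a perfect octave above written, so the part must be a perfect octave below concert.
E3 → E2
A#3 → A#2
Bbb2 → Bbb1
Abb2 → Abb1

E2 A#2 Bbb1 Abb1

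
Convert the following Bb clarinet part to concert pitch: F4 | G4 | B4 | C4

Eb4 F4 A4 Bb3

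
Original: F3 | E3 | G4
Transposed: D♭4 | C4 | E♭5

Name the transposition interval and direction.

up a minor sixth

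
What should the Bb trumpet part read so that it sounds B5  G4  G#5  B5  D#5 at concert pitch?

C#6 A4 A#5 C#6 E#5

Written C4 sounds as Bb3 on the Bb trumpet, so concert pitches are written a major second up.
B5 to C#6
G4 to A4
G#5 to A#5
B5 to C#6
D#5 to E#5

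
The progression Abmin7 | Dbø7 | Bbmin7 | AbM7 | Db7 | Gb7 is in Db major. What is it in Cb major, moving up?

Gbmin7 Cbø7 Abmin7 GbM7 Cb7 Fb7

Db major up to Cb major is a minor seventh; each chord root moves by that interval while the quality stays the same.
Abmin7: root Ab up a minor seventh → Gb, giving Gbmin7.
Dbø7: root Db up a minor seventh → Cb, giving Cbø7.
Bbmin7: root Bb up a minor seventh → Ab, giving Abmin7.
AbM7: root Ab up a minor seventh → Gb, giving GbM7.
Db7: root Db up a minor seventh → Cb, giving Cb7.
Gb7: root Gb up a minor seventh → Fb, giving Fb7.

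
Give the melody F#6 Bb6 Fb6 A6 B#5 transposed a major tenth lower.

D5 Gb5 Dbb5 F5 G#4

F#6 becomes D5
Bb6 becomes Gb5
Fb6 becomes Dbb5
A6 becomes F5
B#5 becomes G#4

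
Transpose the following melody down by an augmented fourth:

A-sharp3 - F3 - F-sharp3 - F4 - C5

E3 Cb3 C3 Cb4 Gb4

A#3 to E3
F3 to Cb3
F#3 to C3
F4 to Cb4
C5 to Gb4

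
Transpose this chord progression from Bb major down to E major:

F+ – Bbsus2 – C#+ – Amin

B+ Esus2 F##+ D#min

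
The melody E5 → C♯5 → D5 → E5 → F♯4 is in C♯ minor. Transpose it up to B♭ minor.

C♯ minor to B♭ minor up is a diminished seventh, so every note moves up by that interval.
E5 -> Db6
C#5 -> Bb5
D5 -> Cb6
E5 -> Db6
F#4 -> Eb5

Db6 Bb5 Cb6 Db6 Eb5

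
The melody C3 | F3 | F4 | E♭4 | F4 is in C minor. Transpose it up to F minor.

F3 Bb3 Bb4 Ab4 Bb4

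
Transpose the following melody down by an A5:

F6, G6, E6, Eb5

F6 → Bbb5
G6 → Cb6
E6 → Ab5
Eb5 → Abb4

Bbb5 Cb6 Ab5 Abb4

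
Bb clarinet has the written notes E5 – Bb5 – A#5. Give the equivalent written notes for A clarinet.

F5 Cb6 B5

First find concert pitch: the Bb clarinet sounds a major second below written, so E5 Bb5 A#5 sounds D5 Ab5 G#5.
Then write for A clarinet: it sounds a minor third below written, so the part must be a minor third above concert.
D5 → F5
Ab5 → Cb6
G#5 → B5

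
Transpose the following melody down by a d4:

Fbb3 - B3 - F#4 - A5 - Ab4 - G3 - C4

Cb3 F##3 C##4 E#5 E4 D#3 G#3

Fbb3: a fourth down reaches C, and 4 semitones makes it Cb3.
A diminished fourth down from B3 gives F##3.
F#4: a fourth down reaches C, and 4 semitones makes it C##4.
A5 down a diminished fourth is E#5.
A diminished fourth down from Ab4 gives E4.
A diminished fourth down from G3 gives D#3.
C4: a fourth down reaches G, and 4 semitones makes it G#3.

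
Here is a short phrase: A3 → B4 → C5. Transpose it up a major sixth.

F#4 G#5 A5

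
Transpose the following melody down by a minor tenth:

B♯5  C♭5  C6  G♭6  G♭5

G##4 Ab3 A4 Eb5 Eb4

B#5 -> G##4
Cb5 -> Ab3
C6 -> A4
Gb6 -> Eb5
Gb5 -> Eb4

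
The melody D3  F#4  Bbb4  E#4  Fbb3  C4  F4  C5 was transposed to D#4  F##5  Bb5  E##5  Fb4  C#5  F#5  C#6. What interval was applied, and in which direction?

From D3 to D#4 is 8 letter names — an octave of some quality.
D3 to D#4 is 13 semitones, which makes it an augmented octave; the second version is higher, so the direction is up.
Checking another pair — C5 → C#6 — gives the same interval.

up an augmented octave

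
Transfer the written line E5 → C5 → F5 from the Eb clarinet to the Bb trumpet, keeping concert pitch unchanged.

A5 F5 Bb5

First find concert pitch: the Eb clarinet sounds a minor third above written, so E5 C5 F5 sounds G5 Eb5 Ab5.
Then write for Bb trumpet: it sounds a major second below written, so the part must be a major second above concert.
G5 → A5
Eb5 → F5
Ab5 → Bb5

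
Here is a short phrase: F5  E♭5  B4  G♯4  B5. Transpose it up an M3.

A5 G5 D#5 B#4 D#6

F5 → A5
Eb5 → G5
B4 → D#5
G#4 → B#4
B5 → D#6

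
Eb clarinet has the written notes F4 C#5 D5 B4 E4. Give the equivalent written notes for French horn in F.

Eb5 B5 C6 A5 D5

First find concert pitch: the Eb clarinet sounds a minor third above written, so F4 C#5 D5 B4 E4 sounds Ab4 E5 F5 D5 G4.
Then write for French horn in F: it sounds a perfect fifth below written, so the part must be a perfect fifth above concert.
Ab4 → Eb5
E5 → B5
F5 → C6
D5 → A5
G4 → D5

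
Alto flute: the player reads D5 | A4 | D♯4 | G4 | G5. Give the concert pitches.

The alto flute sounds a perfect fourth below written, so transpose each written note down a perfect fourth.
D5 becomes A4
A4 becomes E4
D#4 becomes A#3
G4 becomes D4
G5 becomes D5

A4 E4 A#3 D4 D5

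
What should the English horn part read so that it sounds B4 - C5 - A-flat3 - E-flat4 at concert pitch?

F#5 G5 Eb4 Bb4

The English horn sounds a perfect fifth below written, so the written part must be a perfect fifth above concert — transpose each note up.
B4 -> F#5
C5 -> G5
Ab3 -> Eb4
Eb4 -> Bb4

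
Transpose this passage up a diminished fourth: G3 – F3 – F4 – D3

Cb4 Bbb3 Bbb4 Gb3

G3 gives Cb4
F3 gives Bbb3
F4 gives Bbb4
D3 gives Gb3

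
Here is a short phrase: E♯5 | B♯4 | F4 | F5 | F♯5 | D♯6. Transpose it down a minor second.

D##5 A##4 E4 E5 E#5 C##6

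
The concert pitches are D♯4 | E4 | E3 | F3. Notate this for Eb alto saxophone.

The Eb alto saxophone sounds a major sixth below written, so the written part must be a major sixth above concert — transpose each note up.
D#4 to B#4
E4 to C#5
E3 to C#4
F3 to D4

B#4 C#5 C#4 D4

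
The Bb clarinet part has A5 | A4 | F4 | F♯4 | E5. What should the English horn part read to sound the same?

First find concert pitch: the Bb clarinet sounds a major second below written, so A5 A4 F4 F♯4 E5 sounds G5 G4 Eb4 E4 D5.
Then write for English horn: it sounds a perfect fifth below written, so the part must be a perfect fifth above concert.
G5 → D6
G4 → D5
Eb4 → Bb4
E4 → B4
D5 → A5

D6 D5 Bb4 B4 A5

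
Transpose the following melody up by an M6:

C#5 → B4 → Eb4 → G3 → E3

C#5 becomes A#5
B4 becomes G#5
Eb4 becomes C5
G3 becomes E4
E3 becomes C#4

A#5 G#5 C5 E4 C#4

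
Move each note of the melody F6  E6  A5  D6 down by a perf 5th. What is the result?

Bb5 A5 D5 G5

F6 gives Bb5
E6 gives A5
A5 gives D5
D6 gives G5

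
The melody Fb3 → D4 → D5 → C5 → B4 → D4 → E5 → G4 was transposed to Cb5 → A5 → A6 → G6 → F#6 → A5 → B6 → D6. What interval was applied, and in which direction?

up a perfect twelfth

Take the first pair: Fb3 → Cb5. F to C spans 12 letter names, so the interval is some kind of twelfth.
Fb3 to Cb5 is 19 semitones, which makes it a perfect twelfth; the second version is higher, so the direction is up.
Checking another pair — G4 → D6 — gives the same interval.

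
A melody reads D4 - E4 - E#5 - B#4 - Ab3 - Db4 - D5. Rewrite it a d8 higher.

Db5 Eb5 E6 B5 Abb4 Dbb5 Db6

D4 up a diminished octave is Db5.
E4: an octave up reaches E, and 11 semitones makes it Eb5.
E#5 up a diminished octave is E6.
A diminished octave up from B#4 gives B5.
A diminished octave up from Ab3 gives Abb4.
A diminished octave up from Db4 gives Dbb5.
D5: an octave up reaches D, and 11 semitones makes it Db6.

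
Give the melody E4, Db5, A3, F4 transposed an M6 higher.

C#5 Bb5 F#4 D5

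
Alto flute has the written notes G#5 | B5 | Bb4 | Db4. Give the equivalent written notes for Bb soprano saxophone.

First find concert pitch: the alto flute sounds a perfect fourth below written, so G#5 B5 Bb4 Db4 sounds D#5 F#5 F4 Ab3.
Then write for Bb soprano saxophone: it sounds a major second below written, so the part must be a major second above concert.
D#5 → E#5
F#5 → G#5
F4 → G4
Ab3 → Bb3

E#5 G#5 G4 Bb3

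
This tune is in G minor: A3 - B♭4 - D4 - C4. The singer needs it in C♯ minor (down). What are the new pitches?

D#3 E4 G#3 F#3

From G down to C♯ is a diminished fifth; apply that to each pitch.
A3 → D#3
Bb4 → E4
D4 → G#3
C4 → F#3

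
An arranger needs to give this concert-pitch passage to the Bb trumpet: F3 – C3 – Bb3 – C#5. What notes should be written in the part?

G3 D3 C4 D#5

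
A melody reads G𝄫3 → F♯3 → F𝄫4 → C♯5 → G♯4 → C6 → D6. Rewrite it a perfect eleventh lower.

Dbb2 C#2 Cbb3 G#3 D#3 G4 A4

Gbb3 gives Dbb2
F#3 gives C#2
Fbb4 gives Cbb3
C#5 gives G#3
G#4 gives D#3
C6 gives G4
D6 gives A4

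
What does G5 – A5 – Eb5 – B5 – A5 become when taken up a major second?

A5 B5 F5 C#6 B5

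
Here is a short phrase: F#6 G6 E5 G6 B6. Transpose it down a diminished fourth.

C##6 D#6 B#4 D#6 F##6

F#6 -> C##6
G6 -> D#6
E5 -> B#4
G6 -> D#6
B6 -> F##6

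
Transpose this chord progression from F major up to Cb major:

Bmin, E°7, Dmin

F major up to Cb major is a diminished fifth; each chord root moves by that interval while the quality stays the same.
Bmin: root B up a diminished fifth → F, giving Fmin.
E°7: root E up a diminished fifth → Bb, giving Bb°7.
Dmin: root D up a diminished fifth → Ab, giving Abmin.

Fmin Bb°7 Abmin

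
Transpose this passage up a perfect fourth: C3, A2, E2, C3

C3: a fourth up reaches F, and 5 semitones makes it F3.
A2: a fourth up reaches D, and 5 semitones makes it D3.
A perfect fourth up from E2 gives A2.
A perfect fourth up from C3 gives F3.

F3 D3 A2 F3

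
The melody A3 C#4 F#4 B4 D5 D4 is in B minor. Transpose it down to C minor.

Bb2 D3 G3 C4 Eb4 Eb3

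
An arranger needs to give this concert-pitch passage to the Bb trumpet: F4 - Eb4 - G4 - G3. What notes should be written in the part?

The Bb trumpet sounds a major second below written, so the written part must be a major second above concert — transpose each note up.
F4 gives G4
Eb4 gives F4
G4 gives A4
G3 gives A3

G4 F4 A4 A3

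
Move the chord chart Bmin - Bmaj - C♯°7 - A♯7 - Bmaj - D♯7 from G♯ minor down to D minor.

Fmin Fmaj G°7 E7 Fmaj A7

G♯ minor down to D minor is an augmented fourth; each chord root moves by that interval while the quality stays the same.
Bmin: root B down an augmented fourth → F, giving Fmin.
Bmaj: root B down an augmented fourth → F, giving Fmaj.
C♯°7: root C♯ down an augmented fourth → G, giving G°7.
A♯7: root A♯ down an augmented fourth → E, giving E7.
Bmaj: root B down an augmented fourth → F, giving Fmaj.
D♯7: root D♯ down an augmented fourth → A, giving A7.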